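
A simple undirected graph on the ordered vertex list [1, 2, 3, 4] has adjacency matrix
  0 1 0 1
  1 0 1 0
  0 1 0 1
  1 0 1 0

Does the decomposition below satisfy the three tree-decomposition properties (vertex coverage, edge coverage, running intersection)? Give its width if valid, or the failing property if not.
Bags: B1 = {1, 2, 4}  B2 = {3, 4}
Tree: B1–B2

A tree decomposition must satisfy three properties: every vertex lies in some bag; for every edge, both endpoints lie together in some bag; and for every vertex, the bags containing it form a connected subtree. Here edge (2,3) lies in no bag, so the decomposition is invalid.

No — edge (2,3) lies in no bag.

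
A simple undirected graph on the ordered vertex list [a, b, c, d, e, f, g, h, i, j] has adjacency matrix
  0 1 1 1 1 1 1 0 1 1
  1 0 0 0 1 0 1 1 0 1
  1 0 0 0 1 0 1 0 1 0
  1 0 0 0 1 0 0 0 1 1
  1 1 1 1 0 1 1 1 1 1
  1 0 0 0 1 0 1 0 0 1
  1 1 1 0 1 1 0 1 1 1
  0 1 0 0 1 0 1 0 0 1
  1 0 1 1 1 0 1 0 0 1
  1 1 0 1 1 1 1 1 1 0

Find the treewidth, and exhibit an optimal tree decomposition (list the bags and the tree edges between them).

Treewidth 4.
Bags: B1 = {a, b, e, g, j}  B2 = {a, e, g, i, j}  B3 = {a, e, f, g, j}  B4 = {a, d, e, i, j}  B5 = {a, c, e, g, i}  B6 = {b, e, g, h, j}
Tree: B1–B2, B1–B3, B2–B4, B2–B5, B1–B6

Each bag holds 5 vertices, so the decomposition has width 4, which upper-bounds the treewidth. On the other hand G contains the 5-clique {a, d, e, i, j}. A clique must lie in a single bag of any decomposition, so no decomposition can have width below 4. Therefore the treewidth is 4.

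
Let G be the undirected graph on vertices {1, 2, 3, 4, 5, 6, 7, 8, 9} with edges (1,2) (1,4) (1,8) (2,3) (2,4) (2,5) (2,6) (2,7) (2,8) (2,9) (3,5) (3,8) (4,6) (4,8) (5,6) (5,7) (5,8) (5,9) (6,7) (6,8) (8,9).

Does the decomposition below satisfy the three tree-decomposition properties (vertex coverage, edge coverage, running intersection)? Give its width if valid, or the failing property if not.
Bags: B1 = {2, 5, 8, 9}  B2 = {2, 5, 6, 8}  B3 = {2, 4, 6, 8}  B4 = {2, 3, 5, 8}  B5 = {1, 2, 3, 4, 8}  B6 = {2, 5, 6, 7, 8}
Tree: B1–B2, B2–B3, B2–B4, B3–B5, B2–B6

No — bags containing vertex 3 are not connected in the tree.

A tree decomposition must satisfy three properties: every vertex lies in some bag; for every edge, both endpoints lie together in some bag; and for every vertex, the bags containing it form a connected subtree. Here bags containing vertex 3 are not connected in the tree, so the decomposition is invalid.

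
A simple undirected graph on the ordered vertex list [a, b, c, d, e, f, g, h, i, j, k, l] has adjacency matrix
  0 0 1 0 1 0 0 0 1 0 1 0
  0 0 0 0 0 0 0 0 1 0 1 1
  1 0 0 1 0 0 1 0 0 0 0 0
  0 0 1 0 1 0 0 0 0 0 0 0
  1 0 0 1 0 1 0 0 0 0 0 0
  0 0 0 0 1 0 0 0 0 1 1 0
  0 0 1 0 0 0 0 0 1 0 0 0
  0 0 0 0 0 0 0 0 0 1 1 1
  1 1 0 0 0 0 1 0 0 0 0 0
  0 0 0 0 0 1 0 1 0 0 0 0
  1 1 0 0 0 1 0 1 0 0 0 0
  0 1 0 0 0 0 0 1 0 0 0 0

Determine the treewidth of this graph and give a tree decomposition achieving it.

Each bag holds 4 vertices, so the decomposition has width 3, which upper-bounds the treewidth. For the lower bound: the 4 vertex sets {h,j,l}, {b}, {k}, {a,e,f,i} are disjoint, each induces a connected subgraph, and every pair is joined by at least one edge of G. Contracting each set to a single vertex therefore yields K_{4} as a minor, and since treewidth is minor-monotone, tw(G) ≥ tw(K_{4}) = 3. Hence tw(G) = 3 exactly.

Treewidth 3.
One such decomposition:
Bags: B1 = {b, h, j, l}  B2 = {b, h, j, k}  B3 = {b, f, j, k}  B4 = {b, f, i, k}  B5 = {a, f, i, k}  B6 = {a, e, f, i}  B7 = {a, e, g, i}  B8 = {a, c, e, g}  B9 = {c, d, e, g}
Tree: B1–B2, B2–B3, B3–B4, B4–B5, B5–B6, B6–B7, B7–B8, B8–B9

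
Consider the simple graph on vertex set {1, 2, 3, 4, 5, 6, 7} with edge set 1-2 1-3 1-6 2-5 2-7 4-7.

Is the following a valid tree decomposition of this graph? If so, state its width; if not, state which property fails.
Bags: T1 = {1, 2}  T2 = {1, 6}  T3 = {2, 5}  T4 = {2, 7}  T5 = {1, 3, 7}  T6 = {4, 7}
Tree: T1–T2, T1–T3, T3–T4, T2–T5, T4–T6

A tree decomposition must satisfy three properties: every vertex lies in some bag; for every edge, both endpoints lie together in some bag; and for every vertex, the bags containing it form a connected subtree. Here bags containing vertex 7 are not connected in the tree, so the decomposition is invalid.

No — bags containing vertex 7 are not connected in the tree.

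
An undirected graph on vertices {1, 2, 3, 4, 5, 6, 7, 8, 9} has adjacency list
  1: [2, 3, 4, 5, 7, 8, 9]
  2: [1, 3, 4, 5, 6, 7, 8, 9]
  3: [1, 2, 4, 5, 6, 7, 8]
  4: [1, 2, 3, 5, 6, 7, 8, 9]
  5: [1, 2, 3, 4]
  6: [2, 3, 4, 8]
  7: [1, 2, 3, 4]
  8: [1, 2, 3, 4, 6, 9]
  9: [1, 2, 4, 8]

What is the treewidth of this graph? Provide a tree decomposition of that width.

The largest bag has 5 vertices, giving width 4; this decomposition certifies tw(G) ≤ 4. For the lower bound, the 5 vertices {1, 2, 4, 8, 9} are pairwise adjacent, and any tree decomposition puts a clique entirely inside one bag — forcing width ≥ 4. Hence tw(G) = 4 exactly.

Treewidth 4.
One optimal decomposition is:
Bags: B1 = {1, 2, 3, 4, 7}  B2 = {1, 2, 3, 4, 8}  B3 = {1, 2, 3, 4, 5}  B4 = {1, 2, 4, 8, 9}  B5 = {2, 3, 4, 6, 8}
Tree: B1–B2, B2–B3, B2–B4, B2–B5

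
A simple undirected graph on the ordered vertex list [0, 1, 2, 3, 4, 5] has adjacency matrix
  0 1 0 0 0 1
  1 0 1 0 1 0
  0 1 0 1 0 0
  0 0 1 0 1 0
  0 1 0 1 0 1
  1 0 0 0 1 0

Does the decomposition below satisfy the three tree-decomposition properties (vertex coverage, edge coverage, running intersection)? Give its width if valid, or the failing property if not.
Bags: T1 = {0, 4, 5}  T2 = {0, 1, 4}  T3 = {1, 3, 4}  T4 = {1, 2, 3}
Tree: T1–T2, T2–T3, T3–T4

Yes; width 2.

Vertex coverage: the bags together contain {0, 1, 2, 3, 4, 5}, the full vertex set. Edge coverage: each edge of G has both endpoints in at least one bag. Running intersection: for every vertex, the bags containing it form a connected subtree. All three properties hold, so this is a valid tree decomposition of width max|bag| − 1 = 2, and hence tw(G) ≤ 2.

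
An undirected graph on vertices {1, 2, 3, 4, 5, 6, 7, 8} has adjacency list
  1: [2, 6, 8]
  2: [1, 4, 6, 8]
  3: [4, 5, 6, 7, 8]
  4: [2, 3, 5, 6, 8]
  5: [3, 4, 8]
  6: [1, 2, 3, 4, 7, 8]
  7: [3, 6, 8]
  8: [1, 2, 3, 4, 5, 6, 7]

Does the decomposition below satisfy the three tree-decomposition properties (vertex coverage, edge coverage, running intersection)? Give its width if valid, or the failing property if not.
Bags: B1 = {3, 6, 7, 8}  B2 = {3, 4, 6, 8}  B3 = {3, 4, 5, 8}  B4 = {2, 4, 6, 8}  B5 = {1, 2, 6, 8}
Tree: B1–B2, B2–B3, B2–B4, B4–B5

Yes; width 3.

Vertex coverage: the bags together contain {1, 2, 3, 4, 5, 6, 7, 8}, the full vertex set. Edge coverage: each edge of G has both endpoints in at least one bag. Running intersection: for every vertex, the bags containing it form a connected subtree. All three properties hold, so this is a valid tree decomposition of width max|bag| − 1 = 3, and hence tw(G) ≤ 3.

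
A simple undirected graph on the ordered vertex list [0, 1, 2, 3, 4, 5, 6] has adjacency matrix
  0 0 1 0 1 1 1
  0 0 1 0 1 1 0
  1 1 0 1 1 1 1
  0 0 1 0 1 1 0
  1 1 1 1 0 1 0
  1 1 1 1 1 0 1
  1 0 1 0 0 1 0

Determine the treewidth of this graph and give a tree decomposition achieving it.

Treewidth 3.
Bags: B1 = {0, 2, 5, 6}  B2 = {0, 2, 4, 5}  B3 = {1, 2, 4, 5}  B4 = {2, 3, 4, 5}
Tree: B1–B2, B2–B3, B3–B4

Every bag has size at most 4, so the width is 4 − 1 = 3 and tw(G) ≤ 3. On the other hand G contains the 4-clique {0, 2, 4, 5}. A clique must lie in a single bag of any decomposition, so no decomposition can have width below 3. The upper and lower bounds meet at 3, so that is the treewidth.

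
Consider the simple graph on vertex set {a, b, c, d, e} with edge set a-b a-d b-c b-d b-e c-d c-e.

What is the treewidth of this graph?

2

A width-2 tree decomposition is:
Bags: B1 = {b, c, d}  B2 = {a, b, d}  B3 = {b, c, e}
Tree: B1–B2, B1–B3
Each bag holds 3 vertices, so the decomposition has width 2, which upper-bounds the treewidth. For the lower bound, the 3 vertices {b, c, d} are pairwise adjacent, and any tree decomposition puts a clique entirely inside one bag — forcing width ≥ 2. Combining the bounds, tw(G) = 2.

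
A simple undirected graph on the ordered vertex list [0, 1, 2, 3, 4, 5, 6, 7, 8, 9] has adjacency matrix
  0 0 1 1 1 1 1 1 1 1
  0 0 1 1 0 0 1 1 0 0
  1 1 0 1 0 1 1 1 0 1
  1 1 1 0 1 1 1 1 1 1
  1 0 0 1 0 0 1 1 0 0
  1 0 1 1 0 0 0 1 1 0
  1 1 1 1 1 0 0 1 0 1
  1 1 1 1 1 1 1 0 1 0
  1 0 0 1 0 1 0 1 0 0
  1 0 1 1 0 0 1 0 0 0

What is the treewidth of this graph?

4

A width-4 tree decomposition is:
Bags: B1 = {0, 2, 3, 5, 7}  B2 = {0, 2, 3, 6, 7}  B3 = {0, 2, 3, 6, 9}  B4 = {0, 3, 5, 7, 8}  B5 = {1, 2, 3, 6, 7}  B6 = {0, 3, 4, 6, 7}
Tree: B1–B2, B2–B3, B1–B4, B2–B5, B2–B6
The largest bag has 5 vertices, giving width 4; this decomposition certifies tw(G) ≤ 4. For the lower bound, the 5 vertices {0, 2, 3, 6, 9} are pairwise adjacent, and any tree decomposition puts a clique entirely inside one bag — forcing width ≥ 4. Hence tw(G) = 4 exactly.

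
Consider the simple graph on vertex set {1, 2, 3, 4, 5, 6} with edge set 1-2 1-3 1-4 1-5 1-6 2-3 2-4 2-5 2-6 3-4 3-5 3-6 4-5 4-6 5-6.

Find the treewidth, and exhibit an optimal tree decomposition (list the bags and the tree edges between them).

Treewidth 5.
One optimal decomposition is:
Bags: B1 = {1, 2, 3, 4, 5, 6}
Tree: (single bag)

A single bag containing all 6 vertices is trivially a valid decomposition of width 5. For the lower bound, the 6 vertices {1, 2, 3, 4, 5, 6} are pairwise adjacent, and any tree decomposition puts a clique entirely inside one bag — forcing width ≥ 5. Combining the bounds, tw(G) = 5.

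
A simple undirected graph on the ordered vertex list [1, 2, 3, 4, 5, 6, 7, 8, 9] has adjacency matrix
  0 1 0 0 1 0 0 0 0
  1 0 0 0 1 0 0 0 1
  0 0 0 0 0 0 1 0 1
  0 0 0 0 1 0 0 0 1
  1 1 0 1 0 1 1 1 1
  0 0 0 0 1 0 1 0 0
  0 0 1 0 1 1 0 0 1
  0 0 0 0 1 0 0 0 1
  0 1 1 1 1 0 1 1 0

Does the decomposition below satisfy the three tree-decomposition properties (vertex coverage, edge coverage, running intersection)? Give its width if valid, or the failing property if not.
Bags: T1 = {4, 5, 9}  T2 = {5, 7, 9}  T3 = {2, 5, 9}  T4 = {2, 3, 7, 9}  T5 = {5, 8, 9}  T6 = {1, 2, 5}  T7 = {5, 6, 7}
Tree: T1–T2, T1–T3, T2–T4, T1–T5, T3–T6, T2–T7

A tree decomposition must satisfy three properties: every vertex lies in some bag; for every edge, both endpoints lie together in some bag; and for every vertex, the bags containing it form a connected subtree. Here bags containing vertex 2 are not connected in the tree, so the decomposition is invalid.

No — bags containing vertex 2 are not connected in the tree.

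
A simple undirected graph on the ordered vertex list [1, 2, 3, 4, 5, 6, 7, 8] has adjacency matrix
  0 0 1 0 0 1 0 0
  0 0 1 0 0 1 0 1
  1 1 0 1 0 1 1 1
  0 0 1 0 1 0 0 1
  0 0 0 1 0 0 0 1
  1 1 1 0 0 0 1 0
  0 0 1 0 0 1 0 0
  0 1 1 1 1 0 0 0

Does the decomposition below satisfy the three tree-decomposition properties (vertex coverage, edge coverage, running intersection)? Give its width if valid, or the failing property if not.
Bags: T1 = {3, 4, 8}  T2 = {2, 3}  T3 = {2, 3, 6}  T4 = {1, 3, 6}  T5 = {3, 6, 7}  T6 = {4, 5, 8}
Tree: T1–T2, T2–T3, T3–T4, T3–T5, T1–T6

No — edge (8,2) lies in no bag.

A tree decomposition must satisfy three properties: every vertex lies in some bag; for every edge, both endpoints lie together in some bag; and for every vertex, the bags containing it form a connected subtree. Here edge (8,2) lies in no bag, so the decomposition is invalid.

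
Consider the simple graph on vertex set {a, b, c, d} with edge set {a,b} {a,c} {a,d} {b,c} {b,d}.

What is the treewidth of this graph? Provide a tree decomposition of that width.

Treewidth 2.
One such decomposition:
Bags: B1 = {a, b, c}  B2 = {a, b, d}
Tree: B1–B2

The largest bag has 3 vertices, giving width 2; this decomposition certifies tw(G) ≤ 2. For the lower bound, the 3 vertices {a, b, d} are pairwise adjacent, and any tree decomposition puts a clique entirely inside one bag — forcing width ≥ 2. Hence tw(G) = 2 exactly.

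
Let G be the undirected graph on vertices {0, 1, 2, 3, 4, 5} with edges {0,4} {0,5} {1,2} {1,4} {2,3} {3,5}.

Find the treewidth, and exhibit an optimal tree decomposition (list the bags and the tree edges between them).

Treewidth 2.
One optimal decomposition is:
Bags: B1 = {1, 2, 4}  B2 = {2, 3, 4}  B3 = {3, 4, 5}  B4 = {0, 4, 5}
Tree: B1–B2, B2–B3, B3–B4

The largest bag has 3 vertices, giving width 2; this decomposition certifies tw(G) ≤ 2. Since 4–1–2–3–5–0–4 is a cycle in G, G is not acyclic. Forests are exactly the graphs of treewidth ≤ 1, so tw(G) ≥ 2. Therefore the treewidth is 2.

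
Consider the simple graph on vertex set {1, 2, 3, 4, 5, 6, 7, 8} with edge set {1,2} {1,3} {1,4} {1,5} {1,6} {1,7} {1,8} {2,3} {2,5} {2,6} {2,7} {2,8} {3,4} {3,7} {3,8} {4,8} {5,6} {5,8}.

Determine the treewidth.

3

A width-3 tree decomposition is:
Bags: B1 = {1, 3, 4, 8}  B2 = {1, 2, 3, 8}  B3 = {1, 2, 5, 8}  B4 = {1, 2, 3, 7}  B5 = {1, 2, 5, 6}
Tree: B1–B2, B2–B3, B2–B4, B3–B5
Every bag has size at most 4, so the width is 4 − 1 = 3 and tw(G) ≤ 3. On the other hand G contains the 4-clique {1, 2, 3, 8}. A clique must lie in a single bag of any decomposition, so no decomposition can have width below 3. Therefore the treewidth is 3.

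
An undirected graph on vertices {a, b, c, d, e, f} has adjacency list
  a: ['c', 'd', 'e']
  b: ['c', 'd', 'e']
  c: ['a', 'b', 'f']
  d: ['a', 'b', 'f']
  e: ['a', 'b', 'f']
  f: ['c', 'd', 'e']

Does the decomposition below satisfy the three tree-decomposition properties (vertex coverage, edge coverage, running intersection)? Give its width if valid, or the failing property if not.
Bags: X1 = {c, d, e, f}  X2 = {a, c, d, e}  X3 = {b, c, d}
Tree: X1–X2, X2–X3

No — edge (e,b) lies in no bag.

A tree decomposition must satisfy three properties: every vertex lies in some bag; for every edge, both endpoints lie together in some bag; and for every vertex, the bags containing it form a connected subtree. Here edge (e,b) lies in no bag, so the decomposition is invalid.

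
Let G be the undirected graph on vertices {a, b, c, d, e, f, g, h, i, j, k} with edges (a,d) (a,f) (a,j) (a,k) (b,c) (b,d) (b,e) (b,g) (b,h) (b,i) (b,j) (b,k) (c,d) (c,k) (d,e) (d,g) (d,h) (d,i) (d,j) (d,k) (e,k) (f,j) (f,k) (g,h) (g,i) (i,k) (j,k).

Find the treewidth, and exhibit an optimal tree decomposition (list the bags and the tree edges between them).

The largest bag has 4 vertices, giving width 3; this decomposition certifies tw(G) ≤ 3. For the lower bound, the 4 vertices {a, d, j, k} are pairwise adjacent, and any tree decomposition puts a clique entirely inside one bag — forcing width ≥ 3. Hence tw(G) = 3 exactly.

Treewidth 3.
Bags: B1 = {b, c, d, k}  B2 = {b, d, e, k}  B3 = {b, d, i, k}  B4 = {b, d, j, k}  B5 = {b, d, g, i}  B6 = {a, d, j, k}  B7 = {a, f, j, k}  B8 = {b, d, g, h}
Tree: B1–B2, B1–B3, B2–B4, B3–B5, B4–B6, B6–B7, B5–B8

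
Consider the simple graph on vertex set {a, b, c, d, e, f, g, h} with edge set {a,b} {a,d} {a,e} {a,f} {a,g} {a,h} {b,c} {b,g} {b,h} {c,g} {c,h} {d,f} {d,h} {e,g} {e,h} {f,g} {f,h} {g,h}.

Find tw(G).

3

A width-3 tree decomposition is:
Bags: B1 = {a, f, g, h}  B2 = {a, b, g, h}  B3 = {b, c, g, h}  B4 = {a, d, f, h}  B5 = {a, e, g, h}
Tree: B1–B2, B2–B3, B1–B4, B2–B5
Every bag has size at most 4, so the width is 4 − 1 = 3 and tw(G) ≤ 3. Conversely, {a, d, f, h} is a clique of size 4, and the vertices of any clique must share a bag in every tree decomposition; so some bag has ≥ 4 vertices and tw(G) ≥ 3. Therefore the treewidth is 3.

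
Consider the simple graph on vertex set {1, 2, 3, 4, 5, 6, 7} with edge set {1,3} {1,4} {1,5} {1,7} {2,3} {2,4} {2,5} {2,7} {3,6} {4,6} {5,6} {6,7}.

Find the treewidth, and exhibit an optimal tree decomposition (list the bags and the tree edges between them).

Treewidth 3.
One such decomposition:
Bags: B1 = {1, 2, 5, 6}  B2 = {1, 2, 4, 6}  B3 = {1, 2, 3, 6}  B4 = {1, 2, 6, 7}
Tree: B1–B2, B2–B3, B3–B4

Each bag holds 4 vertices, so the decomposition has width 3, which upper-bounds the treewidth. For the lower bound: the 4 vertex sets {1,5}, {2,4}, {6}, {3} are disjoint, each induces a connected subgraph, and every pair is joined by at least one edge of G. Contracting each set to a single vertex therefore yields K_{4} as a minor, and since treewidth is minor-monotone, tw(G) ≥ tw(K_{4}) = 3. Therefore the treewidth is 3.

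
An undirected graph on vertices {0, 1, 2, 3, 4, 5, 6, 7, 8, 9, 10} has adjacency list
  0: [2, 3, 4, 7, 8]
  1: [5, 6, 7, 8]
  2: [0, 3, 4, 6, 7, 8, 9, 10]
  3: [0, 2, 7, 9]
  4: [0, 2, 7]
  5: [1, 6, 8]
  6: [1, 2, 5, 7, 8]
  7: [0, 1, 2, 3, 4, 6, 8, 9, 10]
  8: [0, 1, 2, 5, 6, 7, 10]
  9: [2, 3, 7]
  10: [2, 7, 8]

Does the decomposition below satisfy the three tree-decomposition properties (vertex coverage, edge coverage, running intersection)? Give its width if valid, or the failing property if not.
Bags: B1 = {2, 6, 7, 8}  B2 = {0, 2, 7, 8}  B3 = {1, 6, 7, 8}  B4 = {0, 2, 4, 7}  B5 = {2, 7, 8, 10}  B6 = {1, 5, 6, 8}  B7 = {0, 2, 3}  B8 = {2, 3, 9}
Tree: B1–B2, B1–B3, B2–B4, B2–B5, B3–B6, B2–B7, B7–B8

A tree decomposition must satisfy three properties: every vertex lies in some bag; for every edge, both endpoints lie together in some bag; and for every vertex, the bags containing it form a connected subtree. Here edge (7,3) lies in no bag, so the decomposition is invalid.

No — edge (7,3) lies in no bag.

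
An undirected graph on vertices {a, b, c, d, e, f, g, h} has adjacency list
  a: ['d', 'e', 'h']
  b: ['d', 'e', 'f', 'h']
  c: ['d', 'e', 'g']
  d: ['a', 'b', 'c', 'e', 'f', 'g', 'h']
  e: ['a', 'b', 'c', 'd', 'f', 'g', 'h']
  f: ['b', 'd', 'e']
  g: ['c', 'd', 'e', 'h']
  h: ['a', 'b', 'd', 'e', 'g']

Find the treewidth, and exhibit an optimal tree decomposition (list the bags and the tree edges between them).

Each bag holds 4 vertices, so the decomposition has width 3, which upper-bounds the treewidth. For the lower bound, the 4 vertices {d, e, g, h} are pairwise adjacent, and any tree decomposition puts a clique entirely inside one bag — forcing width ≥ 3. Therefore the treewidth is 3.

Treewidth 3.
One optimal decomposition is:
Bags: B1 = {d, e, g, h}  B2 = {b, d, e, h}  B3 = {c, d, e, g}  B4 = {b, d, e, f}  B5 = {a, d, e, h}
Tree: B1–B2, B1–B3, B2–B4, B1–B5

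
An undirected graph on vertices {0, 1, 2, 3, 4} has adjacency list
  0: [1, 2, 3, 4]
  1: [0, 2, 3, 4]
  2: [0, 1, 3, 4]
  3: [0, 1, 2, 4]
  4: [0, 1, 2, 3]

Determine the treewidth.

4

A width-4 tree decomposition is:
Bags: B1 = {0, 1, 2, 3, 4}
Tree: (single bag)
A single bag containing all 5 vertices is trivially a valid decomposition of width 4. For the lower bound, the 5 vertices {0, 1, 2, 3, 4} are pairwise adjacent, and any tree decomposition puts a clique entirely inside one bag — forcing width ≥ 4. Therefore the treewidth is 4.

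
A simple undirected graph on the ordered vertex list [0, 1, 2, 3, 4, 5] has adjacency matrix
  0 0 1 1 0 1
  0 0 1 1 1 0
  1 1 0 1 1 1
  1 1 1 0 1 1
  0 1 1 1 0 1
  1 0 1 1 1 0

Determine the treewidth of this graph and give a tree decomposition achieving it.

Treewidth 3.
One optimal decomposition is:
Bags: B1 = {1, 2, 3, 4}  B2 = {2, 3, 4, 5}  B3 = {0, 2, 3, 5}
Tree: B1–B2, B2–B3

The largest bag has 4 vertices, giving width 3; this decomposition certifies tw(G) ≤ 3. For the lower bound, the 4 vertices {0, 2, 3, 5} are pairwise adjacent, and any tree decomposition puts a clique entirely inside one bag — forcing width ≥ 3. Therefore the treewidth is 3.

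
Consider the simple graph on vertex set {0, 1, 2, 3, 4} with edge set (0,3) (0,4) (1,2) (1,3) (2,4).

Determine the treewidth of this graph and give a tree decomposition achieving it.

Treewidth 2.
One such decomposition:
Bags: B1 = {1, 2, 3}  B2 = {0, 2, 3}  B3 = {0, 2, 4}
Tree: B1–B2, B2–B3

Each bag holds 3 vertices, so the decomposition has width 2, which upper-bounds the treewidth. The edges 2–1–3–0–4–2 form a cycle, so G is not a tree and its treewidth is at least 2. The upper and lower bounds meet at 2, so that is the treewidth.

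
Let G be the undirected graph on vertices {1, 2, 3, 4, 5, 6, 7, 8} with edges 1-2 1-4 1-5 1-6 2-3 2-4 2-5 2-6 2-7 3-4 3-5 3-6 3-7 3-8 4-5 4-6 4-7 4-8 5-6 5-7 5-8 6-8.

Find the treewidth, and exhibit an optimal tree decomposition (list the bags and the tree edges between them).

Treewidth 4.
One optimal decomposition is:
Bags: B1 = {2, 3, 4, 5, 6}  B2 = {3, 4, 5, 6, 8}  B3 = {2, 3, 4, 5, 7}  B4 = {1, 2, 4, 5, 6}
Tree: B1–B2, B1–B3, B1–B4

Every bag has size at most 5, so the width is 5 − 1 = 4 and tw(G) ≤ 4. For the lower bound, the 5 vertices {3, 4, 5, 6, 8} are pairwise adjacent, and any tree decomposition puts a clique entirely inside one bag — forcing width ≥ 4. The upper and lower bounds meet at 4, so that is the treewidth.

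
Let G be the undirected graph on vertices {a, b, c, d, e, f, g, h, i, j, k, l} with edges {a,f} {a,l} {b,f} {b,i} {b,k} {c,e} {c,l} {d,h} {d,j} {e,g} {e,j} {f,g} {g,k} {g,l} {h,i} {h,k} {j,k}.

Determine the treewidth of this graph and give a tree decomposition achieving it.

Each bag holds 4 vertices, so the decomposition has width 3, which upper-bounds the treewidth. For the lower bound: the 4 vertex sets {a,c,l}, {e}, {g}, {b,f,j,k} are disjoint, each induces a connected subgraph, and every pair is joined by at least one edge of G. Contracting each set to a single vertex therefore yields K_{4} as a minor, and since treewidth is minor-monotone, tw(G) ≥ tw(K_{4}) = 3. Hence tw(G) = 3 exactly.

Treewidth 3.
Bags: B1 = {a, c, e, l}  B2 = {a, e, g, l}  B3 = {a, e, f, g}  B4 = {e, f, g, j}  B5 = {f, g, j, k}  B6 = {b, f, j, k}  B7 = {b, d, j, k}  B8 = {b, d, h, k}  B9 = {b, d, h, i}
Tree: B1–B2, B2–B3, B3–B4, B4–B5, B5–B6, B6–B7, B7–B8, B8–B9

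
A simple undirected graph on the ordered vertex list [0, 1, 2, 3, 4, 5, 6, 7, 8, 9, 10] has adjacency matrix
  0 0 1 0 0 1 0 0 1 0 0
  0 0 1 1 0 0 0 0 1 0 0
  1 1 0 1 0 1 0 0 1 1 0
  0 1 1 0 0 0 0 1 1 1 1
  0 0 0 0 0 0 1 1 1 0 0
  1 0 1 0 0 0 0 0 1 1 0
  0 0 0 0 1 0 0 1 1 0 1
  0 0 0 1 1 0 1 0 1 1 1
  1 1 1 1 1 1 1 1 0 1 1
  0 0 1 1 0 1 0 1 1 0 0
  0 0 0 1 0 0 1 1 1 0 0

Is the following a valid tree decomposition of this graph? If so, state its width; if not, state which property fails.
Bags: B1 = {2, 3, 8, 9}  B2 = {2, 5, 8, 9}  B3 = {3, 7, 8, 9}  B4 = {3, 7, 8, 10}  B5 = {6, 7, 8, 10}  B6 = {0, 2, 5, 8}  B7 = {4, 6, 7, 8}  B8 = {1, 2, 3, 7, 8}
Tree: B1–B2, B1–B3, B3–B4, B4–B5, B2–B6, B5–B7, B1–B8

No — bags containing vertex 7 are not connected in the tree.

A tree decomposition must satisfy three properties: every vertex lies in some bag; for every edge, both endpoints lie together in some bag; and for every vertex, the bags containing it form a connected subtree. Here bags containing vertex 7 are not connected in the tree, so the decomposition is invalid.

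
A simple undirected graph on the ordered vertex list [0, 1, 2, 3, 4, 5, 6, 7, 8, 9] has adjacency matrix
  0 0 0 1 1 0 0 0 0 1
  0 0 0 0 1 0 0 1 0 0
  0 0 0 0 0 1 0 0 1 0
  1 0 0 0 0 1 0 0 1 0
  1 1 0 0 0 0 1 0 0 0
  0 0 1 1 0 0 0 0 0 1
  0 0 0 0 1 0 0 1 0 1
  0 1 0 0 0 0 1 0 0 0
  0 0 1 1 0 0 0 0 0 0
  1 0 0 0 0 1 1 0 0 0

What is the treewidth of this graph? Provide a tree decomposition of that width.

Treewidth 2.
Bags: B1 = {2, 5, 8}  B2 = {3, 5, 8}  B3 = {3, 5, 9}  B4 = {0, 3, 9}  B5 = {0, 6, 9}  B6 = {0, 4, 6}  B7 = {4, 6, 7}  B8 = {1, 4, 7}
Tree: B1–B2, B2–B3, B3–B4, B4–B5, B5–B6, B6–B7, B7–B8

Each bag holds 3 vertices, so the decomposition has width 2, which upper-bounds the treewidth. The edges 2–8–3–5–2 form a cycle, so G is not a tree and its treewidth is at least 2. Hence tw(G) = 2 exactly.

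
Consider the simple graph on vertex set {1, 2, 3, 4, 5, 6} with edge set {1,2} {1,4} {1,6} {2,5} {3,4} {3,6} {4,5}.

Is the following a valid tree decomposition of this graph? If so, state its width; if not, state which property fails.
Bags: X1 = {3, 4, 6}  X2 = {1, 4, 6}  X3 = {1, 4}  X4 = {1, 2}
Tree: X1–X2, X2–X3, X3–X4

A tree decomposition must satisfy three properties: every vertex lies in some bag; for every edge, both endpoints lie together in some bag; and for every vertex, the bags containing it form a connected subtree. Here vertex 5 appears in no bag, so the decomposition is invalid.

No — vertex 5 appears in no bag.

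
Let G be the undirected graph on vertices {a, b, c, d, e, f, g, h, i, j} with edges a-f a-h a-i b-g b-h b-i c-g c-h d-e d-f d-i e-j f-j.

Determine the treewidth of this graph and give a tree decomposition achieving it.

The largest bag has 3 vertices, giving width 2; this decomposition certifies tw(G) ≤ 2. The edges g–c–h–b–g form a cycle, so G is not a tree and its treewidth is at least 2. Therefore the treewidth is 2.

Treewidth 2.
Bags: B1 = {b, c, g}  B2 = {b, c, h}  B3 = {b, h, i}  B4 = {a, h, i}  B5 = {a, d, i}  B6 = {a, d, f}  B7 = {d, e, f}  B8 = {e, f, j}
Tree: B1–B2, B2–B3, B3–B4, B4–B5, B5–B6, B6–B7, B7–B8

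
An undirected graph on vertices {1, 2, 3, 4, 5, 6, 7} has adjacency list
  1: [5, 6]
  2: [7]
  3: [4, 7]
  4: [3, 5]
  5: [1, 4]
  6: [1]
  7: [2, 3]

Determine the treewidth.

1

A width-1 tree decomposition is:
Bags: B1 = {1, 6}  B2 = {1, 5}  B3 = {4, 5}  B4 = {3, 4}  B5 = {3, 7}  B6 = {2, 7}
Tree: B1–B2, B2–B3, B3–B4, B4–B5, B5–B6
Every bag has size at most 2, so the width is 2 − 1 = 1 and tw(G) ≤ 1. G has an edge, so its treewidth is at least 1. The upper and lower bounds meet at 1, so that is the treewidth.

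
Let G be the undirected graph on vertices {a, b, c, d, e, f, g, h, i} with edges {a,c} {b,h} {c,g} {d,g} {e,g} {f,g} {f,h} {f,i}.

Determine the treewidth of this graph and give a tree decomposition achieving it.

Treewidth 1.
One such decomposition:
Bags: B1 = {f, g}  B2 = {e, g}  B3 = {d, g}  B4 = {c, g}  B5 = {f, h}  B6 = {a, c}  B7 = {b, h}  B8 = {f, i}
Tree: B1–B2, B2–B3, B3–B4, B1–B5, B4–B6, B5–B7, B1–B8

Each bag holds 2 vertices, so the decomposition has width 1, which upper-bounds the treewidth. G has an edge, so its treewidth is at least 1. Combining the bounds, tw(G) = 1.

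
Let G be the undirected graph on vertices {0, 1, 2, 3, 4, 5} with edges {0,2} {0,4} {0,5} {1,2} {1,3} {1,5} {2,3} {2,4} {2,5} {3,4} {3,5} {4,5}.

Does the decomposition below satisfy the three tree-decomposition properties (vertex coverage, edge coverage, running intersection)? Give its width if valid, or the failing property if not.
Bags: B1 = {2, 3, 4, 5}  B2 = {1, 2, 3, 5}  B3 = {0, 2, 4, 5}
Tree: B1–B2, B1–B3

Checking the three conditions: (i) the bags cover all of {0, 1, 2, 3, 4, 5}; (ii) for each edge, some bag contains both endpoints; (iii) the bags containing any fixed vertex form a subtree. All hold, so the decomposition is valid with width 4 − 1 = 3.

Yes; width 3.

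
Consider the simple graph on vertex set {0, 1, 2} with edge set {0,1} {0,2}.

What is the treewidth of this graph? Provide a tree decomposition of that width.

Each bag holds 2 vertices, so the decomposition has width 1, which upper-bounds the treewidth. Since G has at least one edge (e.g. 1–0), it is not an edgeless graph, so tw(G) ≥ 1. Hence tw(G) = 1 exactly.

Treewidth 1.
One such decomposition:
Bags: B1 = {0, 1}  B2 = {0, 2}
Tree: B1–B2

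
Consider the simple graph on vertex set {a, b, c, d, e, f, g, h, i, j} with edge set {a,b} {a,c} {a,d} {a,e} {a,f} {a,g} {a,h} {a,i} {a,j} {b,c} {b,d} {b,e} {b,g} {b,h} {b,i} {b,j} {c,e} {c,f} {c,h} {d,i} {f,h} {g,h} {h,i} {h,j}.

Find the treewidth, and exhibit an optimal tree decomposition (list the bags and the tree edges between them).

The largest bag has 4 vertices, giving width 3; this decomposition certifies tw(G) ≤ 3. For the lower bound, the 4 vertices {a, c, f, h} are pairwise adjacent, and any tree decomposition puts a clique entirely inside one bag — forcing width ≥ 3. Hence tw(G) = 3 exactly.

Treewidth 3.
One such decomposition:
Bags: B1 = {a, b, c, h}  B2 = {a, c, f, h}  B3 = {a, b, h, i}  B4 = {a, b, h, j}  B5 = {a, b, d, i}  B6 = {a, b, c, e}  B7 = {a, b, g, h}
Tree: B1–B2, B1–B3, B1–B4, B3–B5, B1–B6, B3–B7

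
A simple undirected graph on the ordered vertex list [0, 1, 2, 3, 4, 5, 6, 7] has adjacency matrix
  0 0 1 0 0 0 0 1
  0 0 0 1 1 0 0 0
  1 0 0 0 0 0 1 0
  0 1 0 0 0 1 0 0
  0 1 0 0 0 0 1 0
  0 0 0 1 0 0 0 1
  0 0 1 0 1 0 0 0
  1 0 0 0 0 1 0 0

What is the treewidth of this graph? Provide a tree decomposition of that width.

The largest bag has 3 vertices, giving width 2; this decomposition certifies tw(G) ≤ 2. The edges 7–5–3–1–4–6–2–0–7 form a cycle, so G is not a tree and its treewidth is at least 2. Hence tw(G) = 2 exactly.

Treewidth 2.
Bags: B1 = {3, 5, 7}  B2 = {1, 3, 7}  B3 = {1, 4, 7}  B4 = {4, 6, 7}  B5 = {2, 6, 7}  B6 = {0, 2, 7}
Tree: B1–B2, B2–B3, B3–B4, B4–B5, B5–B6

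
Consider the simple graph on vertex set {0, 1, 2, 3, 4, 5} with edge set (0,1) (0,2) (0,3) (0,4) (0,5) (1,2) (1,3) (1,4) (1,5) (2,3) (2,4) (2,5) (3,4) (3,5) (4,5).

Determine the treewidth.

5

A width-5 tree decomposition is:
Bags: B1 = {0, 1, 2, 3, 4, 5}
Tree: (single bag)
A single bag containing all 6 vertices is trivially a valid decomposition of width 5. On the other hand G contains the 6-clique {0, 1, 2, 3, 4, 5}. A clique must lie in a single bag of any decomposition, so no decomposition can have width below 5. Combining the bounds, tw(G) = 5.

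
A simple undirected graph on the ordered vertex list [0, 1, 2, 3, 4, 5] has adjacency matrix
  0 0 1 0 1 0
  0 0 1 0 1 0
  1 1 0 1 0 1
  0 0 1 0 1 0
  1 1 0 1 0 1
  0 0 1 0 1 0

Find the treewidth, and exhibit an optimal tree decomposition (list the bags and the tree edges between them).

Treewidth 2.
Bags: B1 = {1, 2, 4}  B2 = {2, 3, 4}  B3 = {2, 4, 5}  B4 = {0, 2, 4}
Tree: B1–B2, B2–B3, B3–B4

Each bag holds 3 vertices, so the decomposition has width 2, which upper-bounds the treewidth. Since 4–1–2–3–4 is a cycle in G, G is not acyclic. Forests are exactly the graphs of treewidth ≤ 1, so tw(G) ≥ 2. Hence tw(G) = 2 exactly.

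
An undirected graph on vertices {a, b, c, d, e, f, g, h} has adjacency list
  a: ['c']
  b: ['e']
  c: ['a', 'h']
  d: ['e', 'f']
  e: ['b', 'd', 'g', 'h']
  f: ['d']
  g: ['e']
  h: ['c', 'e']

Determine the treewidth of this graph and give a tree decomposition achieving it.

Treewidth 1.
Bags: B1 = {a, c}  B2 = {c, h}  B3 = {e, h}  B4 = {d, e}  B5 = {e, g}  B6 = {d, f}  B7 = {b, e}
Tree: B1–B2, B2–B3, B3–B4, B3–B5, B4–B6, B5–B7

Every bag has size at most 2, so the width is 2 − 1 = 1 and tw(G) ≤ 1. Any graph with an edge has treewidth ≥ 1, and G has the edge a–c. Therefore the treewidth is 1.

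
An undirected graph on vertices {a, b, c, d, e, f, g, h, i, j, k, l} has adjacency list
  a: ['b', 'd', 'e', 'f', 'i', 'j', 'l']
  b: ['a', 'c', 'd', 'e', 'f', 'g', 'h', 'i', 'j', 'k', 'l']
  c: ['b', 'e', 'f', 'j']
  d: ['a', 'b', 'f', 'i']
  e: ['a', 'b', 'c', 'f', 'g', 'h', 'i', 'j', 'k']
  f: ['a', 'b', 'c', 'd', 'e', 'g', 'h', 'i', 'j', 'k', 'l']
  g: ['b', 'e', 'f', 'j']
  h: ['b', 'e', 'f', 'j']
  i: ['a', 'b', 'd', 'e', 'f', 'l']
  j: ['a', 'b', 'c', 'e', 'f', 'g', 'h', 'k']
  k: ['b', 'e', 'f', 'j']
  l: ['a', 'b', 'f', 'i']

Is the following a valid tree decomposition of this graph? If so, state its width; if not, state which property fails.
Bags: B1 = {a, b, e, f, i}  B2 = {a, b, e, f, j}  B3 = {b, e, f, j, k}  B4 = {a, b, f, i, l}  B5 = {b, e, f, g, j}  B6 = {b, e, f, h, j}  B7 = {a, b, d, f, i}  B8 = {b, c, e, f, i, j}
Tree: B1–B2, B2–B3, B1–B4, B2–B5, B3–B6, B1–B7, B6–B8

A tree decomposition must satisfy three properties: every vertex lies in some bag; for every edge, both endpoints lie together in some bag; and for every vertex, the bags containing it form a connected subtree. Here bags containing vertex i are not connected in the tree, so the decomposition is invalid.

No — bags containing vertex i are not connected in the tree.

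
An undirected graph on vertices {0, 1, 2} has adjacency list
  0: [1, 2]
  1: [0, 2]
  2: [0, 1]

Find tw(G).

2

A width-2 tree decomposition is:
Bags: B1 = {0, 1, 2}
Tree: (single bag)
With just one bag of size 3, the width is 3 − 1 = 2, so tw(G) ≤ 2. On the other hand G contains the 3-clique {0, 1, 2}. A clique must lie in a single bag of any decomposition, so no decomposition can have width below 2. Hence tw(G) = 2 exactly.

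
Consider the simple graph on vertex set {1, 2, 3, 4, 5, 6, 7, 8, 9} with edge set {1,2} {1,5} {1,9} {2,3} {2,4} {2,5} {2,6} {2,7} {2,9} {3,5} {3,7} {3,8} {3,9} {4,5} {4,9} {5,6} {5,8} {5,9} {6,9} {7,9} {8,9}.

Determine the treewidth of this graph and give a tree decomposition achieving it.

Each bag holds 4 vertices, so the decomposition has width 3, which upper-bounds the treewidth. For the lower bound, the 4 vertices {3, 5, 8, 9} are pairwise adjacent, and any tree decomposition puts a clique entirely inside one bag — forcing width ≥ 3. Therefore the treewidth is 3.

Treewidth 3.
One optimal decomposition is:
Bags: B1 = {1, 2, 5, 9}  B2 = {2, 3, 5, 9}  B3 = {2, 5, 6, 9}  B4 = {2, 4, 5, 9}  B5 = {3, 5, 8, 9}  B6 = {2, 3, 7, 9}
Tree: B1–B2, B2–B3, B1–B4, B2–B5, B2–B6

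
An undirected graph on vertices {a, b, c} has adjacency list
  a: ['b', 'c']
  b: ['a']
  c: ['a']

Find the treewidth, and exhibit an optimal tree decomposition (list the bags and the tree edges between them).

Treewidth 1.
Bags: B1 = {a, b}  B2 = {a, c}
Tree: B1–B2

Each bag holds 2 vertices, so the decomposition has width 1, which upper-bounds the treewidth. Since G has at least one edge (e.g. b–a), it is not an edgeless graph, so tw(G) ≥ 1. Therefore the treewidth is 1.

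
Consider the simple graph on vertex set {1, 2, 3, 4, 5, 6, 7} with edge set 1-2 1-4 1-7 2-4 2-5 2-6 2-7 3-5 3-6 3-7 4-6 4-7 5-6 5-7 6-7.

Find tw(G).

A width-3 tree decomposition is:
Bags: B1 = {3, 5, 6, 7}  B2 = {2, 5, 6, 7}  B3 = {2, 4, 6, 7}  B4 = {1, 2, 4, 7}
Tree: B1–B2, B2–B3, B3–B4
The largest bag has 4 vertices, giving width 3; this decomposition certifies tw(G) ≤ 3. For the lower bound, the 4 vertices {1, 2, 4, 7} are pairwise adjacent, and any tree decomposition puts a clique entirely inside one bag — forcing width ≥ 3. Therefore the treewidth is 3.

3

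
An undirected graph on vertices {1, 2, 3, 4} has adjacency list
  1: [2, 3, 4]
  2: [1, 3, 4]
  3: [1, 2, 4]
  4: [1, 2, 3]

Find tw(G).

A width-3 tree decomposition is:
Bags: B1 = {1, 2, 3, 4}
Tree: (single bag)
A single bag containing all 4 vertices is trivially a valid decomposition of width 3. Conversely, {1, 2, 3, 4} is a clique of size 4, and the vertices of any clique must share a bag in every tree decomposition; so some bag has ≥ 4 vertices and tw(G) ≥ 3. Hence tw(G) = 3 exactly.

3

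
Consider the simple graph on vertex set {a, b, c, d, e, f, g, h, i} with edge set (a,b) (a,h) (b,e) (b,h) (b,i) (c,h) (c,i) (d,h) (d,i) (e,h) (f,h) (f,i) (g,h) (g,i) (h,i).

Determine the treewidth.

A width-2 tree decomposition is:
Bags: B1 = {c, h, i}  B2 = {b, h, i}  B3 = {g, h, i}  B4 = {d, h, i}  B5 = {f, h, i}  B6 = {b, e, h}  B7 = {a, b, h}
Tree: B1–B2, B1–B3, B3–B4, B4–B5, B2–B6, B6–B7
Each bag holds 3 vertices, so the decomposition has width 2, which upper-bounds the treewidth. Conversely, {b, e, h} is a clique of size 3, and the vertices of any clique must share a bag in every tree decomposition; so some bag has ≥ 3 vertices and tw(G) ≥ 2. The upper and lower bounds meet at 2, so that is the treewidth.

2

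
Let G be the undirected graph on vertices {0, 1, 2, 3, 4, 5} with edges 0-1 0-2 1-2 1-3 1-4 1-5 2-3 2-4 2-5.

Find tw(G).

2

A width-2 tree decomposition is:
Bags: B1 = {1, 2, 3}  B2 = {1, 2, 5}  B3 = {0, 1, 2}  B4 = {1, 2, 4}
Tree: B1–B2, B2–B3, B1–B4
Each bag holds 3 vertices, so the decomposition has width 2, which upper-bounds the treewidth. On the other hand G contains the 3-clique {0, 1, 2}. A clique must lie in a single bag of any decomposition, so no decomposition can have width below 2. Combining the bounds, tw(G) = 2.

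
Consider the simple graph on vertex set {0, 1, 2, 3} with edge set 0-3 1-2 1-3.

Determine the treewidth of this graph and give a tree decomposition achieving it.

Treewidth 1.
One such decomposition:
Bags: B1 = {1, 2}  B2 = {1, 3}  B3 = {0, 3}
Tree: B1–B2, B2–B3

The largest bag has 2 vertices, giving width 1; this decomposition certifies tw(G) ≤ 1. Any graph with an edge has treewidth ≥ 1, and G has the edge 2–1. The upper and lower bounds meet at 1, so that is the treewidth.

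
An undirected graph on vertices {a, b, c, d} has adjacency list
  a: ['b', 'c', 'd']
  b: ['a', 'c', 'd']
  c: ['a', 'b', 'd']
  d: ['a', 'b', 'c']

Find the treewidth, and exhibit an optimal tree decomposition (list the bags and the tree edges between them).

With just one bag of size 4, the width is 4 − 1 = 3, so tw(G) ≤ 3. Conversely, {a, b, c, d} is a clique of size 4, and the vertices of any clique must share a bag in every tree decomposition; so some bag has ≥ 4 vertices and tw(G) ≥ 3. Therefore the treewidth is 3.

Treewidth 3.
Bags: B1 = {a, b, c, d}
Tree: (single bag)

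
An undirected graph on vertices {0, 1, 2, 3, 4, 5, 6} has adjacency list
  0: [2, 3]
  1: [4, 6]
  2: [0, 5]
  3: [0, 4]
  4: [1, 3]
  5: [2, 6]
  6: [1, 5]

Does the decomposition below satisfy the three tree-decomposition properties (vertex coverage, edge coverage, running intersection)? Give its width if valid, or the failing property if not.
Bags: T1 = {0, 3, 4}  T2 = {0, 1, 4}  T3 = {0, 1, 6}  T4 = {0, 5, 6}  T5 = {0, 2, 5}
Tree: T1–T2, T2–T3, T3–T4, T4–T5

Yes; width 2.

Checking the three conditions: (i) the bags cover all of {0, 1, 2, 3, 4, 5, 6}; (ii) for each edge, some bag contains both endpoints; (iii) the bags containing any fixed vertex form a subtree. All hold, so the decomposition is valid with width 3 − 1 = 2.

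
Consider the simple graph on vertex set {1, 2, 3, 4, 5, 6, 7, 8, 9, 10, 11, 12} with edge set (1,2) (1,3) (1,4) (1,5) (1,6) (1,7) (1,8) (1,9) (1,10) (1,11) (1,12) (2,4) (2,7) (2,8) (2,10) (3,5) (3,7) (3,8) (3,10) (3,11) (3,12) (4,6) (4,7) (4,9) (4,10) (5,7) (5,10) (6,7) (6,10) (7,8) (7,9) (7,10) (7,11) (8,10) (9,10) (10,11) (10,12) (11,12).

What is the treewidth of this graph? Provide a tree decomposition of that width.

Each bag holds 5 vertices, so the decomposition has width 4, which upper-bounds the treewidth. Conversely, {1, 3, 10, 11, 12} is a clique of size 5, and the vertices of any clique must share a bag in every tree decomposition; so some bag has ≥ 5 vertices and tw(G) ≥ 4. The upper and lower bounds meet at 4, so that is the treewidth.

Treewidth 4.
One such decomposition:
Bags: B1 = {1, 3, 7, 10, 11}  B2 = {1, 3, 7, 8, 10}  B3 = {1, 3, 10, 11, 12}  B4 = {1, 2, 7, 8, 10}  B5 = {1, 2, 4, 7, 10}  B6 = {1, 4, 7, 9, 10}  B7 = {1, 4, 6, 7, 10}  B8 = {1, 3, 5, 7, 10}
Tree: B1–B2, B1–B3, B2–B4, B4–B5, B5–B6, B5–B7, B1–B8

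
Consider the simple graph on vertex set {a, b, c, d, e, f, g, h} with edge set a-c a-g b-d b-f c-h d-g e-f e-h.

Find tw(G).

2

A width-2 tree decomposition is:
Bags: B1 = {a, d, g}  B2 = {a, b, d}  B3 = {a, b, f}  B4 = {a, e, f}  B5 = {a, e, h}  B6 = {a, c, h}
Tree: B1–B2, B2–B3, B3–B4, B4–B5, B5–B6
The largest bag has 3 vertices, giving width 2; this decomposition certifies tw(G) ≤ 2. Since a–g–d–b–f–e–h–c–a is a cycle in G, G is not acyclic. Forests are exactly the graphs of treewidth ≤ 1, so tw(G) ≥ 2. Hence tw(G) = 2 exactly.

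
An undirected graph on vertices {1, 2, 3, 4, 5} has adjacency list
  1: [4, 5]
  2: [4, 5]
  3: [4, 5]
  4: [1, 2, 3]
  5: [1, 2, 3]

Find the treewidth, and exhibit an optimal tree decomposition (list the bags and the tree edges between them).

Treewidth 2.
One optimal decomposition is:
Bags: B1 = {1, 4, 5}  B2 = {2, 4, 5}  B3 = {3, 4, 5}
Tree: B1–B2, B2–B3

Each bag holds 3 vertices, so the decomposition has width 2, which upper-bounds the treewidth. The edges 1–4–2–5–1 form a cycle, so G is not a tree and its treewidth is at least 2. Hence tw(G) = 2 exactly.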